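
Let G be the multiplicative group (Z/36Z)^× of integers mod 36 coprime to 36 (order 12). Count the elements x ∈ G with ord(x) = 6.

The elements of order 6 are: 5, 7, 11, 23, 29, 31.
That's 6.

6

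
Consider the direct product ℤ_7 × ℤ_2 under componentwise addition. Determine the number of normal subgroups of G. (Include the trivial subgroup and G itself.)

G is abelian, so every subgroup is normal.
G has 4 subgroups in total, hence 4 normal subgroups.

4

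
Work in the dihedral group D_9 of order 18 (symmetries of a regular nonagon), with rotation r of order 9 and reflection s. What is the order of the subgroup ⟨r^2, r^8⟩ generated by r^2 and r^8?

9

|⟨r^2⟩| = 9 and |⟨r^8⟩| = 9, so |H| is a multiple of lcm(9, 9) = 9 and divides |G| = 18.
Closing under the operation: H = {e, r, r^2, r^3, r^4, r^5, r^6, r^7, r^8}, so |H| = 9.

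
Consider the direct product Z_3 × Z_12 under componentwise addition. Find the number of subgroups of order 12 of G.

|G| = 36 and 12 | 36, so subgroups of order 12 are possible by Lagrange.
The subgroups of order 12 are: {(0,0), (0,1), (0,2), (0,3), (0,4), (0,5), (0,6), (0,7), (0,8), (0,9), (0,10), (0,11)}; {(0,0), (0,3), (0,6), (0,9), (1,0), (1,3), (1,6), (1,9), (2,0), (2,3), (2,6), (2,9)}; {(0,0), (0,3), (0,6), (0,9), (1,1), (1,4), (1,7), (1,10), (2,2), (2,5), (2,8), (2,11)}; {(0,0), (0,3), (0,6), (0,9), (1,2), (1,5), (1,8), (1,11), (2,1), (2,4), (2,7), (2,10)}.
So G has 4 subgroups of order 12.

4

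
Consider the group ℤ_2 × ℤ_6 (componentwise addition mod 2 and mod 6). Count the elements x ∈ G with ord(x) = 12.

0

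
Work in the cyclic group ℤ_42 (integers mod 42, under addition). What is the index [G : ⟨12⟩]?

6

|⟨12⟩| = 7 and |G| = 42.
By Lagrange, [G : H] = |G|/|H| = 42/7 = 6.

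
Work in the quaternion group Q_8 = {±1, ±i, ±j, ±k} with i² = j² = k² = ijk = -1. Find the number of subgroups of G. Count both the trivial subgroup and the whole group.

6

|G| = 8, so by Lagrange every subgroup order divides 8. Divisors: 1, 2, 4, 8.
Subgroups by order — order 1: 1; order 2: 1; order 4: 3; order 8: 1.
Total: 1 + 1 + 3 + 1 = 6.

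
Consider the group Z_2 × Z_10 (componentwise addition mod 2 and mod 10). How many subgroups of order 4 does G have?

1

|G| = 20 and 4 | 20, so subgroups of order 4 are possible by Lagrange.
The subgroups of order 4 are: {(0,0), (0,5), (1,0), (1,5)}.
So G has 1 subgroup of order 4.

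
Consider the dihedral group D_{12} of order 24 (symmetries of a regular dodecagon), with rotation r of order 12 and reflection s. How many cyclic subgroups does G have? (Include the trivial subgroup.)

18

Each element a generates a cyclic subgroup ⟨a⟩; distinct elements may generate the same one (a cyclic group of order d has φ(d) generators).
Cyclic subgroups by order — order 1: 1; order 2: 13; order 3: 1; order 4: 1; order 6: 1; order 12: 1.
Total: 18.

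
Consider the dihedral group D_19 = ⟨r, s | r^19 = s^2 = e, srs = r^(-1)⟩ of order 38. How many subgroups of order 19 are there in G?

1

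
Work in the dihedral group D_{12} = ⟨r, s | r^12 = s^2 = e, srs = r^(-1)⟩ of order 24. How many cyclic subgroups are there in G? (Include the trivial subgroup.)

18

Each element a generates a cyclic subgroup ⟨a⟩; distinct elements may generate the same one (a cyclic group of order d has φ(d) generators).
Cyclic subgroups by order — order 1: 1; order 2: 13; order 3: 1; order 4: 1; order 6: 1; order 12: 1.
Total: 18.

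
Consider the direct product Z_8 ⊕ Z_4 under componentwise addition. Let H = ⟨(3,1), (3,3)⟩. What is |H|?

16

|⟨(3,1)⟩| = 8 and |⟨(3,3)⟩| = 8, so |H| is a multiple of lcm(8, 8) = 8 and divides |G| = 32.
Closing under the operation: H = {(0,0), (0,2), (1,1), (1,3), (2,0), (2,2), (3,1), (3,3), (4,0), (4,2), (5,1), (5,3), (6,0), (6,2), (7,1), (7,3)}, so |H| = 16.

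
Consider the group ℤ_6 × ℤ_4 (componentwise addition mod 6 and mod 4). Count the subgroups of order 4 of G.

3

|G| = 24 and 4 | 24, so subgroups of order 4 are possible by Lagrange.
The subgroups of order 4 are: {(0,0), (0,1), (0,2), (0,3)}; {(0,0), (0,2), (3,0), (3,2)}; {(0,0), (0,2), (3,1), (3,3)}.
So G has 3 subgroups of order 4.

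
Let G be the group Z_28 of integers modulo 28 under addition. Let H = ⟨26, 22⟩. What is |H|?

|⟨26⟩| = 14 and |⟨22⟩| = 14, so |H| is a multiple of lcm(14, 14) = 14 and divides |G| = 28.
Closing under the operation: H = {0, 2, 4, 6, 8, 10, 12, 14, 16, 18, 20, 22, 24, 26}, so |H| = 14.

14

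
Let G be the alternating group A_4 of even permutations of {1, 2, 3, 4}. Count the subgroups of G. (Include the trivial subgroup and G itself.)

|G| = 12, so by Lagrange every subgroup order divides 12. Divisors: 1, 2, 3, 4, 6, 12.
Subgroups by order — order 1: 1; order 2: 3; order 3: 4; order 4: 1; order 6: 0; order 12: 1.
Total: 1 + 3 + 4 + 1 + 0 + 1 = 10.

10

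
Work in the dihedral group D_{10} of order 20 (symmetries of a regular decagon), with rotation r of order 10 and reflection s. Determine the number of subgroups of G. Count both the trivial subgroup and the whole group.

|G| = 20, so by Lagrange every subgroup order divides 20. Divisors: 1, 2, 4, 5, 10, 20.
Subgroups by order — order 1: 1; order 2: 11; order 4: 5; order 5: 1; order 10: 3; order 20: 1.
Total: 1 + 11 + 5 + 1 + 3 + 1 = 22.

22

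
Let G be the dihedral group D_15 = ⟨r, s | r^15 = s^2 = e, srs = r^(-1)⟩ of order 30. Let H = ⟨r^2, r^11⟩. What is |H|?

|⟨r^2⟩| = 15 and |⟨r^11⟩| = 15, so |H| is a multiple of lcm(15, 15) = 15 and divides |G| = 30.
Closing under the operation: H = {e, r, r^2, r^3, r^4, r^5, r^6, r^7, r^8, r^9, r^10, r^11, r^12, r^13, r^14}, so |H| = 15.

15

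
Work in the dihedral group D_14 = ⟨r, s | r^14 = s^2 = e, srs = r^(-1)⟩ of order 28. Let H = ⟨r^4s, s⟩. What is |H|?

14

|⟨r^4s⟩| = 2 and |⟨s⟩| = 2, so |H| is a multiple of lcm(2, 2) = 2 and divides |G| = 28.
Closing under the operation: H = {e, r^2, r^4, r^6, r^8, r^10, r^12, s, r^2s, r^4s, r^6s, r^8s, r^10s, r^12s}, so |H| = 14.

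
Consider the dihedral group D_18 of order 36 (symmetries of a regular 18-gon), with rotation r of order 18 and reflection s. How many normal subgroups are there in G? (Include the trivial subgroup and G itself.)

9

G has 45 subgroups. Checking conjugation-invariance by order — order 1: 1/1 normal; order 2: 1/19 normal; order 3: 1/1 normal; order 4: 0/9 normal; order 6: 1/7 normal; order 9: 1/1 normal; order 12: 0/3 normal; order 18: 3/3 normal; order 36: 1/1 normal.
Total normal subgroups: 9.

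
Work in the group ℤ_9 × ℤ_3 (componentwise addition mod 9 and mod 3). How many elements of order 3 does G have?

An element (a,b) has order lcm(ord(a), ord(b)); count pairs with lcm equal to 3.
Enumerating gives 8 such elements.

8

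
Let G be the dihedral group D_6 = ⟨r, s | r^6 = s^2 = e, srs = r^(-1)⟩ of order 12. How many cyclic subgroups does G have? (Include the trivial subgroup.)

Group the elements of G by the cyclic subgroup they generate; each cyclic subgroup of order d accounts for φ(d) elements.
Cyclic subgroups by order — order 1: 1; order 2: 7; order 3: 1; order 6: 1.
Total: 10.

10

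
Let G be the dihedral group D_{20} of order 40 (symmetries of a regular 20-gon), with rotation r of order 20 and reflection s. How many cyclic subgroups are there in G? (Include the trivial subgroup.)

Each element a generates a cyclic subgroup ⟨a⟩; distinct elements may generate the same one (a cyclic group of order d has φ(d) generators).
Cyclic subgroups by order — order 1: 1; order 2: 21; order 4: 1; order 5: 1; order 10: 1; order 20: 1.
Total: 26.

26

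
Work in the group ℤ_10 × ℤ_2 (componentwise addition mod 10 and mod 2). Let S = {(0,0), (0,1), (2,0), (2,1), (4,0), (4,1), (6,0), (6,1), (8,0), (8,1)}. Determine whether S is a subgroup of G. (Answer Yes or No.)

Yes

|S| = 10 divides |G| = 20, consistent with Lagrange.
S contains the identity, every element's inverse is in S, and S is closed under +: it is a subgroup.
In fact S = ⟨(2,1)⟩.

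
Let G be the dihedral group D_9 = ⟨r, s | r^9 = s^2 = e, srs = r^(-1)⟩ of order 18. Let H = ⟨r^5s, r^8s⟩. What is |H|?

6

|⟨r^5s⟩| = 2 and |⟨r^8s⟩| = 2, so |H| is a multiple of lcm(2, 2) = 2 and divides |G| = 18.
Closing under the operation: H = {e, r^3, r^6, r^2s, r^5s, r^8s}, so |H| = 6.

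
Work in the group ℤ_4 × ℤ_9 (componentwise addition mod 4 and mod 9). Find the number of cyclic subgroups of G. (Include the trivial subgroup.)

9

A cyclic subgroup of order d is generated by each of its φ(d) elements of order d, so the cyclic subgroups of order d number (#elements of order d)/φ(d).
Cyclic subgroups by order — order 1: 1; order 2: 1; order 3: 1; order 4: 1; order 6: 1; order 9: 1; order 12: 1; order 18: 1; order 36: 1.
Total: 9.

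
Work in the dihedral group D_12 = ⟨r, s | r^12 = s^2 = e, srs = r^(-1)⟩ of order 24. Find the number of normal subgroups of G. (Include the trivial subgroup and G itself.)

9

G has 34 subgroups. Checking conjugation-invariance by order — order 1: 1/1 normal; order 2: 1/13 normal; order 3: 1/1 normal; order 4: 1/7 normal; order 6: 1/5 normal; order 8: 0/3 normal; order 12: 3/3 normal; order 24: 1/1 normal.
Total normal subgroups: 9.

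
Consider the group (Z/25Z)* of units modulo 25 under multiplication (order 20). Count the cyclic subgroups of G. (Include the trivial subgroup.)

6

Group the elements of G by the cyclic subgroup they generate; each cyclic subgroup of order d accounts for φ(d) elements.
Cyclic subgroups by order — order 1: 1; order 2: 1; order 4: 1; order 5: 1; order 10: 1; order 20: 1.
Total: 6.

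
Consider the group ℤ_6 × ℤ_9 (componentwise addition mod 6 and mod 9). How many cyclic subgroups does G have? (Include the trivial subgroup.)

16

Group the elements of G by the cyclic subgroup they generate; each cyclic subgroup of order d accounts for φ(d) elements.
Cyclic subgroups by order — order 1: 1; order 2: 1; order 3: 4; order 6: 4; order 9: 3; order 18: 3.
Total: 16.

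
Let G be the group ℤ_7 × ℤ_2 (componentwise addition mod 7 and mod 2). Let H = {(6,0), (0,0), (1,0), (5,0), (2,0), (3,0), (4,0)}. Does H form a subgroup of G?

|H| = 7 divides |G| = 14, consistent with Lagrange.
H contains the identity, every element's inverse is in H, and H is closed under +: it is a subgroup.
In fact H = ⟨(4,0)⟩.

Yes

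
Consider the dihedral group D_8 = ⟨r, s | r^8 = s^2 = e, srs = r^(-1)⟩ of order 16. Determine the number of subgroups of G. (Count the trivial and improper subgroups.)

|G| = 16, so by Lagrange every subgroup order divides 16. Divisors: 1, 2, 4, 8, 16.
Subgroups by order — order 1: 1; order 2: 9; order 4: 5; order 8: 3; order 16: 1.
Total: 1 + 9 + 5 + 3 + 1 = 19.

19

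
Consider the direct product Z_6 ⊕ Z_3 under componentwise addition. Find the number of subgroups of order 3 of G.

|G| = 18 and 3 | 18, so subgroups of order 3 are possible by Lagrange.
The subgroups of order 3 are: {(0,0), (0,1), (0,2)}; {(0,0), (2,0), (4,0)}; {(0,0), (2,1), (4,2)}; {(0,0), (2,2), (4,1)}.
So G has 4 subgroups of order 3.

4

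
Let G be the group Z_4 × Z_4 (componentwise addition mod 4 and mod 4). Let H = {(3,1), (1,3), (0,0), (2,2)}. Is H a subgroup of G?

Yes

|H| = 4 divides |G| = 16, consistent with Lagrange.
H contains the identity, every element's inverse is in H, and H is closed under +: it is a subgroup.
In fact H = ⟨(3,1)⟩.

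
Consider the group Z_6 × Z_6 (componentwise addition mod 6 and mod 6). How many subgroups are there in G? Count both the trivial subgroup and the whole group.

|G| = 36, so by Lagrange every subgroup order divides 36. Divisors: 1, 2, 3, 4, 6, 9, 12, 18, 36.
Subgroups by order — order 1: 1; order 2: 3; order 3: 4; order 4: 1; order 6: 12; order 9: 1; order 12: 4; order 18: 3; order 36: 1.
Total: 1 + 3 + 4 + 1 + 12 + 1 + 4 + 3 + 1 = 30.

30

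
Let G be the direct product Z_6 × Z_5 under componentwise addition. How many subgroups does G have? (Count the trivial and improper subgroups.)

|G| = 30, so by Lagrange every subgroup order divides 30. Divisors: 1, 2, 3, 5, 6, 10, 15, 30.
Subgroups by order — order 1: 1; order 2: 1; order 3: 1; order 5: 1; order 6: 1; order 10: 1; order 15: 1; order 30: 1.
Total: 1 + 1 + 1 + 1 + 1 + 1 + 1 + 1 = 8.

8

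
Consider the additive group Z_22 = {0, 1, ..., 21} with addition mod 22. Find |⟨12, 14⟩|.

11

|⟨12⟩| = 11 and |⟨14⟩| = 11, so |H| is a multiple of lcm(11, 11) = 11 and divides |G| = 22.
Closing under the operation: H = {0, 2, 4, 6, 8, 10, 12, 14, 16, 18, 20}, so |H| = 11.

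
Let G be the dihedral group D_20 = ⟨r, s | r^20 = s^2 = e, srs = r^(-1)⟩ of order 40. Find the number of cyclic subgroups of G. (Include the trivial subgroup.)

26

A cyclic subgroup of order d is generated by each of its φ(d) elements of order d, so the cyclic subgroups of order d number (#elements of order d)/φ(d).
Cyclic subgroups by order — order 1: 1; order 2: 21; order 4: 1; order 5: 1; order 10: 1; order 20: 1.
Total: 26.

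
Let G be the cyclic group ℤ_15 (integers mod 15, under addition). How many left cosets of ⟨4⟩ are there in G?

1

|⟨4⟩| = 15 and |G| = 15.
By Lagrange, [G : H] = |G|/|H| = 15/15 = 1.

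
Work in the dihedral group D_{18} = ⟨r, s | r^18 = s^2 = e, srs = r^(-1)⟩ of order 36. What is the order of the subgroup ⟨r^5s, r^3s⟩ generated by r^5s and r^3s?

18

|⟨r^5s⟩| = 2 and |⟨r^3s⟩| = 2, so |H| is a multiple of lcm(2, 2) = 2 and divides |G| = 36.
Closing under the operation: H = {e, r^2, r^4, r^6, r^8, r^10, r^12, r^14, r^16, rs, r^3s, r^5s, r^7s, r^9s, r^11s, r^13s, r^15s, r^17s}, so |H| = 18.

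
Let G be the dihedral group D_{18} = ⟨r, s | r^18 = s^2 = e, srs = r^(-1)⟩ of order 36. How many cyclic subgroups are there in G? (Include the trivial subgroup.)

A cyclic subgroup of order d is generated by each of its φ(d) elements of order d, so the cyclic subgroups of order d number (#elements of order d)/φ(d).
Cyclic subgroups by order — order 1: 1; order 2: 19; order 3: 1; order 6: 1; order 9: 1; order 18: 1.
Total: 24.

24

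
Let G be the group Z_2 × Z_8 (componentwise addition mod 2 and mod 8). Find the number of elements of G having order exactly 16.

0

An element (a,b) has order lcm(ord(a), ord(b)); count pairs with lcm equal to 16.
Enumerating gives 0 such elements.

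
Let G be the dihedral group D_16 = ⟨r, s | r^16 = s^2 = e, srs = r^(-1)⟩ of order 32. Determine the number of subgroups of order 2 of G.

17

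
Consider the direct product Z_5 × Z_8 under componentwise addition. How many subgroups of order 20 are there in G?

1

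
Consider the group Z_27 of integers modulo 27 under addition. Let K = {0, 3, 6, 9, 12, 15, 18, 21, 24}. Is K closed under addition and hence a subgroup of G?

|K| = 9 divides |G| = 27, consistent with Lagrange.
K contains the identity, every element's inverse is in K, and K is closed under +: it is a subgroup.
In fact K = ⟨3⟩.

Yes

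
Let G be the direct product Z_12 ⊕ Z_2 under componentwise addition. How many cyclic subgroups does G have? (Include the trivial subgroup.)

12

Each element a generates a cyclic subgroup ⟨a⟩; distinct elements may generate the same one (a cyclic group of order d has φ(d) generators).
Cyclic subgroups by order — order 1: 1; order 2: 3; order 3: 1; order 4: 2; order 6: 3; order 12: 2.
Total: 12.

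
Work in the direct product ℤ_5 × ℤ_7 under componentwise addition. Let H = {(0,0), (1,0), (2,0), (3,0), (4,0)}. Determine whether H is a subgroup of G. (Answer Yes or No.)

|H| = 5 divides |G| = 35, consistent with Lagrange.
H contains the identity, every element's inverse is in H, and H is closed under +: it is a subgroup.
In fact H = ⟨(4,0)⟩.

Yes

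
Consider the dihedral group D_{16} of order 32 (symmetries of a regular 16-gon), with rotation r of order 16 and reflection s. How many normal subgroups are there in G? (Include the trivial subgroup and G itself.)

G has 36 subgroups. Checking conjugation-invariance by order — order 1: 1/1 normal; order 2: 1/17 normal; order 4: 1/9 normal; order 8: 1/5 normal; order 16: 3/3 normal; order 32: 1/1 normal.
Total normal subgroups: 8.

8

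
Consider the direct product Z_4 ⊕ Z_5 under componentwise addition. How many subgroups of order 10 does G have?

|G| = 20 and 10 | 20, so subgroups of order 10 are possible by Lagrange.
The subgroups of order 10 are: {(0,0), (0,1), (0,2), (0,3), (0,4), (2,0), (2,1), (2,2), (2,3), (2,4)}.
So G has 1 subgroup of order 10.

1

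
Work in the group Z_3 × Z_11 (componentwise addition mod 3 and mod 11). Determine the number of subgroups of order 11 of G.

|G| = 33 and 11 | 33, so subgroups of order 11 are possible by Lagrange.
The subgroups of order 11 are: {(0,0), (0,1), (0,2), (0,3), (0,4), (0,5), (0,6), (0,7), (0,8), (0,9), (0,10)}.
So G has 1 subgroup of order 11.

1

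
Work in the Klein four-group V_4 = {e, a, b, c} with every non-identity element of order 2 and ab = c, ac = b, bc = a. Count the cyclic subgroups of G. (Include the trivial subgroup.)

4

Group the elements of G by the cyclic subgroup they generate; each cyclic subgroup of order d accounts for φ(d) elements.
Cyclic subgroups by order — order 1: 1; order 2: 3.
Total: 4.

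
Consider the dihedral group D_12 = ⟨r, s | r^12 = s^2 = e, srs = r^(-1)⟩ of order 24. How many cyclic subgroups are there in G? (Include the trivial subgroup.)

Each element a generates a cyclic subgroup ⟨a⟩; distinct elements may generate the same one (a cyclic group of order d has φ(d) generators).
Cyclic subgroups by order — order 1: 1; order 2: 13; order 3: 1; order 4: 1; order 6: 1; order 12: 1.
Total: 18.

18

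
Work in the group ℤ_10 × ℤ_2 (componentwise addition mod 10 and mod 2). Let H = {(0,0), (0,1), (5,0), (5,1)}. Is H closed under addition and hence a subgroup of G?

|H| = 4 divides |G| = 20, consistent with Lagrange.
H contains the identity, every element's inverse is in H, and H is closed under +: it is a subgroup.

Yes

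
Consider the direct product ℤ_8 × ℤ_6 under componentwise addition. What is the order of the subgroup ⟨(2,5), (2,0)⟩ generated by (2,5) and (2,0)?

24

|⟨(2,5)⟩| = 12 and |⟨(2,0)⟩| = 4, so |H| is a multiple of lcm(12, 4) = 12 and divides |G| = 48.
Closing under the operation: H = {(0,0), (0,1), (0,2), (0,3), (0,4), (0,5), (2,0), (2,1), (2,2), (2,3), (2,4), (2,5), (4,0), (4,1), (4,2), (4,3), (4,4), (4,5), (6,0), (6,1), (6,2), (6,3), (6,4), (6,5)}, so |H| = 24.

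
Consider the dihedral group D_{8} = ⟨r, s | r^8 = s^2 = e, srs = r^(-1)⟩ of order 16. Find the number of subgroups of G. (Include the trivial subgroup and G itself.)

|G| = 16, so by Lagrange every subgroup order divides 16. Divisors: 1, 2, 4, 8, 16.
Subgroups by order — order 1: 1; order 2: 9; order 4: 5; order 8: 3; order 16: 1.
Total: 1 + 9 + 5 + 3 + 1 = 19.

19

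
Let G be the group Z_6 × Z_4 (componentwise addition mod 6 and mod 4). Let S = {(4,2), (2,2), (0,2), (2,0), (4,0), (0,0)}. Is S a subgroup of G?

|S| = 6 divides |G| = 24, consistent with Lagrange.
S contains the identity, every element's inverse is in S, and S is closed under +: it is a subgroup.
In fact S = ⟨(2,2)⟩.

Yes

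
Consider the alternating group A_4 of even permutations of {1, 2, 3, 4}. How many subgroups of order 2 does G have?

3

|G| = 12 and 2 | 12, so subgroups of order 2 are possible by Lagrange.
The subgroups of order 2 are: {e, (1 2)(3 4)}; {e, (1 3)(2 4)}; {e, (1 4)(2 3)}.
So G has 3 subgroups of order 2.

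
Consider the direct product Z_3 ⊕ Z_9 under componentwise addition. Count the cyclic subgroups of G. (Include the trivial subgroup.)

8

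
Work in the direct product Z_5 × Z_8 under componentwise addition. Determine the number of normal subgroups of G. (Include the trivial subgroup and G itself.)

8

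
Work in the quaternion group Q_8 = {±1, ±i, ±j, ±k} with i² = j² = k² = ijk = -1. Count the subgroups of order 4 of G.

3

|G| = 8 and 4 | 8, so subgroups of order 4 are possible by Lagrange.
The subgroups of order 4 are: {1, -1, i, -i}; {1, -1, j, -j}; {1, -1, k, -k}.
So G has 3 subgroups of order 4.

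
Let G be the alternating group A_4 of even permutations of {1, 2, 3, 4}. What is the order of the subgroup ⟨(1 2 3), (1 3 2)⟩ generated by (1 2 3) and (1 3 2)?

3

|⟨(1 2 3)⟩| = 3 and |⟨(1 3 2)⟩| = 3, so |H| is a multiple of lcm(3, 3) = 3 and divides |G| = 12.
Closing under the operation: H = {e, (1 2 3), (1 3 2)}, so |H| = 3.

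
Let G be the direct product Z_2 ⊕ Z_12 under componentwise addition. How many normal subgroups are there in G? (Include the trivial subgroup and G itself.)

G is abelian, so every subgroup is normal.
G has 16 subgroups in total, hence 16 normal subgroups.

16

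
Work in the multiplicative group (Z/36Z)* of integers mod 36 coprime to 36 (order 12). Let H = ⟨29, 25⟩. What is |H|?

6

|⟨29⟩| = 6 and |⟨25⟩| = 3, so |H| is a multiple of lcm(6, 3) = 6 and divides |G| = 12.
Closing under the operation: H = {1, 5, 13, 17, 25, 29}, so |H| = 6.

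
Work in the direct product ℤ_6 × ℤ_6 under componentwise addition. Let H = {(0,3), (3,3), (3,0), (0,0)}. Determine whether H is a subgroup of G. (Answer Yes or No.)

|H| = 4 divides |G| = 36, consistent with Lagrange.
H contains the identity, every element's inverse is in H, and H is closed under +: it is a subgroup.

Yes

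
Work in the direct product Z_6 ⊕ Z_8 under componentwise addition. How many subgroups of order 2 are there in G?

3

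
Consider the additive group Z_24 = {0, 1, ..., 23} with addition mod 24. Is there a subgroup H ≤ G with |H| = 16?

16 does not divide |G| = 24, so by Lagrange no subgroup of order 16 exists.

No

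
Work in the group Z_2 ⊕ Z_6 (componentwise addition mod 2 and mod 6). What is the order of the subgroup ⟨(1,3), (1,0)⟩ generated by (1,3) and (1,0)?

4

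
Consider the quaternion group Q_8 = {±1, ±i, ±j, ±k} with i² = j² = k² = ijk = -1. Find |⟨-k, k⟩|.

|⟨-k⟩| = 4 and |⟨k⟩| = 4, so |H| is a multiple of lcm(4, 4) = 4 and divides |G| = 8.
Closing under the operation: H = {1, -1, k, -k}, so |H| = 4.

4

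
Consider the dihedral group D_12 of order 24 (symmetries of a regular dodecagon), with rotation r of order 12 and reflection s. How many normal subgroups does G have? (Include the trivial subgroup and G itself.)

G has 34 subgroups. Checking conjugation-invariance by order — order 1: 1/1 normal; order 2: 1/13 normal; order 3: 1/1 normal; order 4: 1/7 normal; order 6: 1/5 normal; order 8: 0/3 normal; order 12: 3/3 normal; order 24: 1/1 normal.
Total normal subgroups: 9.

9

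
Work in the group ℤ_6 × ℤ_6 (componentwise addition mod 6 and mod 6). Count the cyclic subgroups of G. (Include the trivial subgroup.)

20

Each element a generates a cyclic subgroup ⟨a⟩; distinct elements may generate the same one (a cyclic group of order d has φ(d) generators).
Cyclic subgroups by order — order 1: 1; order 2: 3; order 3: 4; order 6: 12.
Total: 20.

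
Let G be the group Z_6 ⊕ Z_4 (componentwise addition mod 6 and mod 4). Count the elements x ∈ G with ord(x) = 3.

2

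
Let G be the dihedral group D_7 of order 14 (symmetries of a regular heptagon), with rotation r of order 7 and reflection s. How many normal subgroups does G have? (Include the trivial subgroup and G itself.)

3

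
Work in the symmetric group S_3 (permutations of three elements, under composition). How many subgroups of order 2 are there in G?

|G| = 6 and 2 | 6, so subgroups of order 2 are possible by Lagrange.
The subgroups of order 2 are: {e, (1 2)}; {e, (1 3)}; {e, (2 3)}.
So G has 3 subgroups of order 2.

3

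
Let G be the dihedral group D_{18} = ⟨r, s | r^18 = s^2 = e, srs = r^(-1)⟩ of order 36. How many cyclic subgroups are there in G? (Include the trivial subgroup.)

Group the elements of G by the cyclic subgroup they generate; each cyclic subgroup of order d accounts for φ(d) elements.
Cyclic subgroups by order — order 1: 1; order 2: 19; order 3: 1; order 6: 1; order 9: 1; order 18: 1.
Total: 24.

24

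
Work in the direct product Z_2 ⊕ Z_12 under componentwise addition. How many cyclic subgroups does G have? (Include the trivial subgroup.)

12

Each element a generates a cyclic subgroup ⟨a⟩; distinct elements may generate the same one (a cyclic group of order d has φ(d) generators).
Cyclic subgroups by order — order 1: 1; order 2: 3; order 3: 1; order 4: 2; order 6: 3; order 12: 2.
Total: 12.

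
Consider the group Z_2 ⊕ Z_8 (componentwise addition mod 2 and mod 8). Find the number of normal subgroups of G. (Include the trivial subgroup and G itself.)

G is abelian, so every subgroup is normal.
G has 11 subgroups in total, hence 11 normal subgroups.

11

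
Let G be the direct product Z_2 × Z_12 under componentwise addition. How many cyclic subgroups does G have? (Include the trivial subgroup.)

A cyclic subgroup of order d is generated by each of its φ(d) elements of order d, so the cyclic subgroups of order d number (#elements of order d)/φ(d).
Cyclic subgroups by order — order 1: 1; order 2: 3; order 3: 1; order 4: 2; order 6: 3; order 12: 2.
Total: 12.

12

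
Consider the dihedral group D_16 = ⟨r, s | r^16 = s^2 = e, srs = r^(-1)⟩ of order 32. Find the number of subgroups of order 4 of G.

9

|G| = 32 and 4 | 32, so subgroups of order 4 are possible by Lagrange.
The subgroups of order 4 are: {e, r^8, r^2s, r^10s}; {e, r^8, r^3s, r^11s}; {e, r^4, r^8, r^12}; {e, r^8, r^4s, r^12s}; … (9 in all).
So G has 9 subgroups of order 4.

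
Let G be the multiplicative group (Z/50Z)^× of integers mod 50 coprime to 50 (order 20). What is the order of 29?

Compute successive powers of 29 mod 50: 29, 41, 39, 31, 49, 21, 9, 11, …; 29^10 ≡ 1 (mod 50).
So |⟨29⟩| = 10.

10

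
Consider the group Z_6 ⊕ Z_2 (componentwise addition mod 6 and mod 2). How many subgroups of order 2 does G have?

3

|G| = 12 and 2 | 12, so subgroups of order 2 are possible by Lagrange.
The subgroups of order 2 are: {(0,0), (0,1)}; {(0,0), (3,0)}; {(0,0), (3,1)}.
So G has 3 subgroups of order 2.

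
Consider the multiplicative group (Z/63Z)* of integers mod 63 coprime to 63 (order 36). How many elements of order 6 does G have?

Enumerating element orders in G gives 24 elements of order 6.

24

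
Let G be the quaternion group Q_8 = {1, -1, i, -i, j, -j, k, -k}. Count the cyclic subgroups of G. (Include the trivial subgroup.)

5

Group the elements of G by the cyclic subgroup they generate; each cyclic subgroup of order d accounts for φ(d) elements.
Cyclic subgroups by order — order 1: 1; order 2: 1; order 4: 3.
Total: 5.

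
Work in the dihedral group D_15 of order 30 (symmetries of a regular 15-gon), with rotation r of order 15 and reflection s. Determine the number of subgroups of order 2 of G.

15

|G| = 30 and 2 | 30, so subgroups of order 2 are possible by Lagrange.
The subgroups of order 2 are: {e, r^10s}; {e, r^11s}; {e, r^12s}; {e, r^13s}; … (15 in all).
So G has 15 subgroups of order 2.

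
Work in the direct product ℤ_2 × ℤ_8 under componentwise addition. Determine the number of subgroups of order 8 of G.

3

|G| = 16 and 8 | 16, so subgroups of order 8 are possible by Lagrange.
The subgroups of order 8 are: {(0,0), (0,1), (0,2), (0,3), (0,4), (0,5), (0,6), (0,7)}; {(0,0), (0,2), (0,4), (0,6), (1,0), (1,2), (1,4), (1,6)}; {(0,0), (0,2), (0,4), (0,6), (1,1), (1,3), (1,5), (1,7)}.
So G has 3 subgroups of order 8.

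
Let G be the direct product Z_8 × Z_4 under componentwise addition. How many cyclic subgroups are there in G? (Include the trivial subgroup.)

A cyclic subgroup of order d is generated by each of its φ(d) elements of order d, so the cyclic subgroups of order d number (#elements of order d)/φ(d).
Cyclic subgroups by order — order 1: 1; order 2: 3; order 4: 6; order 8: 4.
Total: 14.

14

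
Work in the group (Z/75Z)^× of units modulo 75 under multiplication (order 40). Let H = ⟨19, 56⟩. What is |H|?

20

|⟨19⟩| = 10 and |⟨56⟩| = 10, so |H| is a multiple of lcm(10, 10) = 10 and divides |G| = 40.
Closing under the operation: H = {1, 4, 11, 14, 16, 19, 26, 29, 31, 34, 41, 44, 46, 49, 56, 59, 61, 64, 71, 74}, so |H| = 20.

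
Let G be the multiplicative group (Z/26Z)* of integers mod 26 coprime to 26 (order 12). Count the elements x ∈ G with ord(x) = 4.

The elements of order 4 are: 5, 21.
That's 2.

2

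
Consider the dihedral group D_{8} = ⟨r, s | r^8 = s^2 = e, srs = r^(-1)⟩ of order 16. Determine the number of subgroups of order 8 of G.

|G| = 16 and 8 | 16, so subgroups of order 8 are possible by Lagrange.
The subgroups of order 8 are: {e, r, r^2, r^3, r^4, r^5, r^6, r^7}; {e, r^2, r^4, r^6, s, r^2s, r^4s, r^6s}; {e, r^2, r^4, r^6, rs, r^3s, r^5s, r^7s}.
So G has 3 subgroups of order 8.

3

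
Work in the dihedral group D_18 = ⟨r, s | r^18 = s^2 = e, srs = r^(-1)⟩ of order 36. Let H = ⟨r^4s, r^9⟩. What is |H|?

|⟨r^4s⟩| = 2 and |⟨r^9⟩| = 2, so |H| is a multiple of lcm(2, 2) = 2 and divides |G| = 36.
Closing under the operation: H = {e, r^9, r^4s, r^13s}, so |H| = 4.

4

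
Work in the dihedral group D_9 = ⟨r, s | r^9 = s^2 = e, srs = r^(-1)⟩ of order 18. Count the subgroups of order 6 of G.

3

|G| = 18 and 6 | 18, so subgroups of order 6 are possible by Lagrange.
The subgroups of order 6 are: {e, r^3, r^6, r^2s, r^5s, r^8s}; {e, r^3, r^6, s, r^3s, r^6s}; {e, r^3, r^6, rs, r^4s, r^7s}.
So G has 3 subgroups of order 6.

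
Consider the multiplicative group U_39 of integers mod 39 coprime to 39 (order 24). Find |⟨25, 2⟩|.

12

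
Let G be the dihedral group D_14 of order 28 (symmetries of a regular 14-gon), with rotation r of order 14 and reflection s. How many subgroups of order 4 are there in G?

7

|G| = 28 and 4 | 28, so subgroups of order 4 are possible by Lagrange.
The subgroups of order 4 are: {e, r^7, r^3s, r^10s}; {e, r^7, r^4s, r^11s}; {e, r^7, r^5s, r^12s}; {e, r^7, r^6s, r^13s}; … (7 in all).
So G has 7 subgroups of order 4.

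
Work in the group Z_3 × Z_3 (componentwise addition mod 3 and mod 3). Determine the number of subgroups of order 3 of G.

|G| = 9 and 3 | 9, so subgroups of order 3 are possible by Lagrange.
The subgroups of order 3 are: {(0,0), (0,1), (0,2)}; {(0,0), (1,0), (2,0)}; {(0,0), (1,1), (2,2)}; {(0,0), (1,2), (2,1)}.
So G has 4 subgroups of order 3.

4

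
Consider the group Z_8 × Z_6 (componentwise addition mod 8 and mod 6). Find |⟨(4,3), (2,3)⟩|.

|⟨(4,3)⟩| = 2 and |⟨(2,3)⟩| = 4, so |H| is a multiple of lcm(2, 4) = 4 and divides |G| = 48.
Closing under the operation: H = {(0,0), (0,3), (2,0), (2,3), (4,0), (4,3), (6,0), (6,3)}, so |H| = 8.

8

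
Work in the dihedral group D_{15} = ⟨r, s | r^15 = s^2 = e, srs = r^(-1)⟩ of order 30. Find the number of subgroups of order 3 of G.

1

|G| = 30 and 3 | 30, so subgroups of order 3 are possible by Lagrange.
The subgroups of order 3 are: {e, r^5, r^10}.
So G has 1 subgroup of order 3.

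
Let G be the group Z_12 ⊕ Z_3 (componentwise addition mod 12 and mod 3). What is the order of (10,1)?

6

The order of (10,1) in Z_12 × Z_3 is lcm(ord(10) in Z_12, ord(1) in Z_3).
ord(10) = 6 and ord(1) = 3, so |⟨(10,1)⟩| = lcm(6, 3) = 6.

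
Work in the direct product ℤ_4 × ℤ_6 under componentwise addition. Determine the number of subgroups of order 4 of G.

3

|G| = 24 and 4 | 24, so subgroups of order 4 are possible by Lagrange.
The subgroups of order 4 are: {(0,0), (0,3), (2,0), (2,3)}; {(0,0), (1,0), (2,0), (3,0)}; {(0,0), (1,3), (2,0), (3,3)}.
So G has 3 subgroups of order 4.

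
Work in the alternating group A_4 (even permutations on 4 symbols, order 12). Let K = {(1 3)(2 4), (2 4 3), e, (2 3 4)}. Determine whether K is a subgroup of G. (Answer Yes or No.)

No

Closure fails: (2 4 3) ∘ (1 3)(2 4) = (1 2 3) ∉ K. So K is not a subgroup.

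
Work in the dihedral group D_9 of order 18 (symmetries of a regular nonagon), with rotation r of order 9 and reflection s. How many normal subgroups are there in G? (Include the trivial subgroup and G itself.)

G has 16 subgroups. Checking conjugation-invariance by order — order 1: 1/1 normal; order 2: 0/9 normal; order 3: 1/1 normal; order 6: 0/3 normal; order 9: 1/1 normal; order 18: 1/1 normal.
Total normal subgroups: 4.

4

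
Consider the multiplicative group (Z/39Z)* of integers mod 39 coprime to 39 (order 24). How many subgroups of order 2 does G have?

3

|G| = 24 and 2 | 24, so subgroups of order 2 are possible by Lagrange.
The subgroups of order 2 are: {1, 14}; {1, 25}; {1, 38}.
So G has 3 subgroups of order 2.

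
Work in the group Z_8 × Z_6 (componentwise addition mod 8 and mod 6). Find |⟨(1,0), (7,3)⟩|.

16

|⟨(1,0)⟩| = 8 and |⟨(7,3)⟩| = 8, so |H| is a multiple of lcm(8, 8) = 8 and divides |G| = 48.
Closing under the operation: H = {(0,0), (0,3), (1,0), (1,3), (2,0), (2,3), (3,0), (3,3), (4,0), (4,3), (5,0), (5,3), (6,0), (6,3), (7,0), (7,3)}, so |H| = 16.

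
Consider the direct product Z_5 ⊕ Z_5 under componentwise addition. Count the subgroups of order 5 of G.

|G| = 25 and 5 | 25, so subgroups of order 5 are possible by Lagrange.
The subgroups of order 5 are: {(0,0), (0,1), (0,2), (0,3), (0,4)}; {(0,0), (1,0), (2,0), (3,0), (4,0)}; {(0,0), (1,1), (2,2), (3,3), (4,4)}; {(0,0), (1,2), (2,4), (3,1), (4,3)}; … (6 in all).
So G has 6 subgroups of order 5.

6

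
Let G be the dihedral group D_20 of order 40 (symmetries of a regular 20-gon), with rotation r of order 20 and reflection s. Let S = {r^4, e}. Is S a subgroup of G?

r^4 ∈ S but its inverse r^16 ∉ S, so S is not a subgroup.

No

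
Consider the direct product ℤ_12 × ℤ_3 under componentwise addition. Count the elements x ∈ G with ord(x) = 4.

An element (a,b) has order lcm(ord(a), ord(b)); count pairs with lcm equal to 4.
Enumerating gives 2 such elements.

2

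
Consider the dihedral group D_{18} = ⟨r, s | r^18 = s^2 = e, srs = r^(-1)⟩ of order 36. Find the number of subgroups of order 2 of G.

19

|G| = 36 and 2 | 36, so subgroups of order 2 are possible by Lagrange.
The subgroups of order 2 are: {e, r^10s}; {e, r^11s}; {e, r^12s}; {e, r^13s}; … (19 in all).
So G has 19 subgroups of order 2.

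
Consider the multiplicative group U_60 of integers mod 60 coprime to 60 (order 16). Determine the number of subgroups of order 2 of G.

7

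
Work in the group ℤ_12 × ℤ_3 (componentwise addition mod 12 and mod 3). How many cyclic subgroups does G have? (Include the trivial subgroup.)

15

Each element a generates a cyclic subgroup ⟨a⟩; distinct elements may generate the same one (a cyclic group of order d has φ(d) generators).
Cyclic subgroups by order — order 1: 1; order 2: 1; order 3: 4; order 4: 1; order 6: 4; order 12: 4.
Total: 15.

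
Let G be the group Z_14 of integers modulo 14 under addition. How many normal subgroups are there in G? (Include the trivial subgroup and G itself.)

G is abelian, so every subgroup is normal.
G has 4 subgroups in total, hence 4 normal subgroups.

4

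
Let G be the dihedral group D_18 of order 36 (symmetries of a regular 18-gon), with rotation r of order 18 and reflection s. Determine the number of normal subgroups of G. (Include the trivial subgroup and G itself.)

G has 45 subgroups. Checking conjugation-invariance by order — order 1: 1/1 normal; order 2: 1/19 normal; order 3: 1/1 normal; order 4: 0/9 normal; order 6: 1/7 normal; order 9: 1/1 normal; order 12: 0/3 normal; order 18: 3/3 normal; order 36: 1/1 normal.
Total normal subgroups: 9.

9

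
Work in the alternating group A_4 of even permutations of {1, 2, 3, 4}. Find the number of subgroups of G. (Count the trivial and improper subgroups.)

|G| = 12, so by Lagrange every subgroup order divides 12. Divisors: 1, 2, 3, 4, 6, 12.
Subgroups by order — order 1: 1; order 2: 3; order 3: 4; order 4: 1; order 6: 0; order 12: 1.
Total: 1 + 3 + 4 + 1 + 0 + 1 = 10.

10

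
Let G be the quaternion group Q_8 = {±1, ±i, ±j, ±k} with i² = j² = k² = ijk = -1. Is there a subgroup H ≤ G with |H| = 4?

4 | 8. A subgroup of order 4 is {1, -1, i, -i}.

Yes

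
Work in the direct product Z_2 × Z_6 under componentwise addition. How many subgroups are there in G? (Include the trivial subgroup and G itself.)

|G| = 12, so by Lagrange every subgroup order divides 12. Divisors: 1, 2, 3, 4, 6, 12.
Subgroups by order — order 1: 1; order 2: 3; order 3: 1; order 4: 1; order 6: 3; order 12: 1.
Total: 1 + 3 + 1 + 1 + 3 + 1 = 10.

10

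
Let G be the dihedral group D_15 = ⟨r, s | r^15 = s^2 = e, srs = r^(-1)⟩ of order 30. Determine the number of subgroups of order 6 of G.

5

|G| = 30 and 6 | 30, so subgroups of order 6 are possible by Lagrange.
The subgroups of order 6 are: {e, r^5, r^10, s, r^5s, r^10s}; {e, r^5, r^10, rs, r^6s, r^11s}; {e, r^5, r^10, r^2s, r^7s, r^12s}; {e, r^5, r^10, r^3s, r^8s, r^13s}; … (5 in all).
So G has 5 subgroups of order 6.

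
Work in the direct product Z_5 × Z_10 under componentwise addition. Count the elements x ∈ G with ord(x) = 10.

24

An element (a,b) has order lcm(ord(a), ord(b)); count pairs with lcm equal to 10.
Enumerating gives 24 such elements.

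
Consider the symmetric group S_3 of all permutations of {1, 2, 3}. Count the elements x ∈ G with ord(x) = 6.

0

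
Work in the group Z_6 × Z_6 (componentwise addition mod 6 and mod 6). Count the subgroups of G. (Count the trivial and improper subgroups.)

30

|G| = 36, so by Lagrange every subgroup order divides 36. Divisors: 1, 2, 3, 4, 6, 9, 12, 18, 36.
Subgroups by order — order 1: 1; order 2: 3; order 3: 4; order 4: 1; order 6: 12; order 9: 1; order 12: 4; order 18: 3; order 36: 1.
Total: 1 + 3 + 4 + 1 + 12 + 1 + 4 + 3 + 1 = 30.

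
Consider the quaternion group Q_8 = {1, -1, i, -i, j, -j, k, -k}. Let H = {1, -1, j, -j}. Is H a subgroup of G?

|H| = 4 divides |G| = 8, consistent with Lagrange.
H contains the identity, every element's inverse is in H, and H is closed under ·: it is a subgroup.
In fact H = ⟨j⟩.

Yes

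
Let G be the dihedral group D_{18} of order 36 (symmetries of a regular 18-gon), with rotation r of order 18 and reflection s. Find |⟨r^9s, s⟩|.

|⟨r^9s⟩| = 2 and |⟨s⟩| = 2, so |H| is a multiple of lcm(2, 2) = 2 and divides |G| = 36.
Closing under the operation: H = {e, r^9, s, r^9s}, so |H| = 4.

4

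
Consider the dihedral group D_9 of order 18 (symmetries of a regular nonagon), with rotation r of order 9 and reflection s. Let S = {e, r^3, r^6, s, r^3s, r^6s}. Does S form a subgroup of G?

Yes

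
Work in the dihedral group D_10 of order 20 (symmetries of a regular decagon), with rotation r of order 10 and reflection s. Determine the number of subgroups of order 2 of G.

11

|G| = 20 and 2 | 20, so subgroups of order 2 are possible by Lagrange.
The subgroups of order 2 are: {e, r^2s}; {e, r^3s}; {e, r^4s}; {e, r^5}; … (11 in all).
So G has 11 subgroups of order 2.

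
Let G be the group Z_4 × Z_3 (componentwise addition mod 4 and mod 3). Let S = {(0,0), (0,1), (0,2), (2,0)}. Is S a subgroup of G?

No

Closure fails: (0,1) + (2,0) = (2,1) ∉ S. So S is not a subgroup.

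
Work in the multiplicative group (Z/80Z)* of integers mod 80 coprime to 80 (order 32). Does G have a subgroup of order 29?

No

29 does not divide |G| = 32, so by Lagrange no subgroup of order 29 exists.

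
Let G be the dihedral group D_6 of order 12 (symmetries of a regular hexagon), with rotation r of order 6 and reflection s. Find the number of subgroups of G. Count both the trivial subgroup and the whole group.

|G| = 12, so by Lagrange every subgroup order divides 12. Divisors: 1, 2, 3, 4, 6, 12.
Subgroups by order — order 1: 1; order 2: 7; order 3: 1; order 4: 3; order 6: 3; order 12: 1.
Total: 1 + 7 + 1 + 3 + 3 + 1 = 16.

16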